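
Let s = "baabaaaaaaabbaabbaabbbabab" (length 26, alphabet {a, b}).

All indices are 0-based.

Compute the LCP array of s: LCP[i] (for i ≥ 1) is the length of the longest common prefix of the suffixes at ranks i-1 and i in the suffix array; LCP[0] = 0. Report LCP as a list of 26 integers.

[0, 6, 5, 4, 3, 2, 3, 8, 4, 1, 2, 3, 2, 7, 3, 0, 1, 3, 4, 5, 2, 3, 1, 6, 3, 2]

rank→(start, suffix):
  0 → (4, 'aaaaaaabbaabbaabbbabab')
  1 → (5, 'aaaaaabbaabbaabbbabab')
  2 → (6, 'aaaaabbaabbaabbbabab')
  3 → (7, 'aaaabbaabbaabbbabab')
  4 → (8, 'aaabbaabbaabbbabab')
  5 → (1, 'aabaaaaaaabbaabbaabbbabab')
  6 → (9, 'aabbaabbaabbbabab')
  7 → (13, 'aabbaabbbabab')
  8 → (17, 'aabbbabab')
  9 → (24, 'ab')
  10 → (2, 'abaaaaaaabbaabbaabbbabab')
  11 → (22, 'abab')
  12 → (10, 'abbaabbaabbbabab')
  13 → (14, 'abbaabbbabab')
  14 → (18, 'abbbabab')
  15 → (25, 'b')
  16 → (3, 'baaaaaaabbaabbaabbbabab')
  17 → (0, 'baabaaaaaaabbaabbaabbbabab')
  18 → (12, 'baabbaabbbabab')
  19 → (16, 'baabbbabab')
  20 → (23, 'bab')
  21 → (21, 'babab')
  22 → (11, 'bbaabbaabbbabab')
  23 → (15, 'bbaabbbabab')
  24 → (20, 'bbabab')
  25 → (19, 'bbbabab')

SA = [4, 5, 6, 7, 8, 1, 9, 13, 17, 24, 2, 22, 10, 14, 18, 25, 3, 0, 12, 16, 23, 21, 11, 15, 20, 19]
[i] adj suffixes → lcp
  [1] 4/5 → 6 ('aaaaaa')
  [2] 5/6 → 5 ('aaaaa')
  [3] 6/7 → 4 ('aaaa')
  [4] 7/8 → 3 ('aaa')
  [5] 8/1 → 2 ('aa')
  [6] 1/9 → 3 ('aab')
  [7] 9/13 → 8 ('aabbaabb')
  [8] 13/17 → 4 ('aabb')
  [9] 17/24 → 1 ('a')
  [10] 24/2 → 2 ('ab')
  [11] 2/22 → 3 ('aba')
  [12] 22/10 → 2 ('ab')
  [13] 10/14 → 7 ('abbaabb')
  [14] 14/18 → 3 ('abb')
  [15] 18/25 → 0 ('')
  [16] 25/3 → 1 ('b')
  [17] 3/0 → 3 ('baa')
  [18] 0/12 → 4 ('baab')
  [19] 12/16 → 5 ('baabb')
  [20] 16/23 → 2 ('ba')
  [21] 23/21 → 3 ('bab')
  [22] 21/11 → 1 ('b')
  [23] 11/15 → 6 ('bbaabb')
  [24] 15/20 → 3 ('bba')
  [25] 20/19 → 2 ('bb')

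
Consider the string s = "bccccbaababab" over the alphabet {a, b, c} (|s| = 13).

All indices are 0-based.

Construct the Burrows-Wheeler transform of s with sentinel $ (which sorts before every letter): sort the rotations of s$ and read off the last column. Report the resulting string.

bbbbaacaa$cccb

rank  rotation        last
    0  $bccccbaababab  b
    1  aababab$bccccb  b
    2  ab$bccccbaabab  b
    3  abab$bccccbaab  b
    4  ababab$bccccba  a
    5  b$bccccbaababa  a
    6  baababab$bcccc  c
    7  bab$bccccbaaba  a
    8  babab$bccccbaa  a
    9  bccccbaababab$  $
   10  cbaababab$bccc  c
   11  ccbaababab$bcc  c
   12  cccbaababab$bc  c
   13  ccccbaababab$b  b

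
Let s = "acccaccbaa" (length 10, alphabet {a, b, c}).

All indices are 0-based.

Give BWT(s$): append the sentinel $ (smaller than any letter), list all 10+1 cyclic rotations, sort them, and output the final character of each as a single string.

aabc$ccccaa

rank  rotation     last
    0  $acccaccbaa  a
    1  a$acccaccba  a
    2  aa$acccaccb  b
    3  accbaa$accc  c
    4  acccaccbaa$  $
    5  baa$acccacc  c
    6  caccbaa$acc  c
    7  cbaa$acccac  c
    8  ccaccbaa$ac  c
    9  ccbaa$accca  a
   10  cccaccbaa$a  a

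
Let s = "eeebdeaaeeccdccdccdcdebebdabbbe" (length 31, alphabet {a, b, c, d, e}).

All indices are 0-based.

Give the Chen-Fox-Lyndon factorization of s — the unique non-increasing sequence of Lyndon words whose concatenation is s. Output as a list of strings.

["e", "e", "e", "bde", "aaeeccdccdccdcdebebdabbbe"]

emit factor 1: 'e' (i=0, period=1)
emit factor 2: 'e' (i=1, period=1)
emit factor 3: 'e' (i=2, period=1)
emit factor 4: 'bde' (i=3, period=3)
emit factor 5: 'aaeeccdccdccdcdebebdabbbe' (i=6, period=25)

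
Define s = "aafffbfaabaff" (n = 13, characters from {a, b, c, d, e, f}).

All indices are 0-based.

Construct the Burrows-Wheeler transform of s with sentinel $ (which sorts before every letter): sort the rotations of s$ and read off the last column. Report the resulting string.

rank  rotation        last
    0  $aafffbfaabaff  f
    1  aabaff$aafffbf  f
    2  aafffbfaabaff$  $
    3  abaff$aafffbfa  a
    4  aff$aafffbfaab  b
    5  afffbfaabaff$a  a
    6  baff$aafffbfaa  a
    7  bfaabaff$aafff  f
    8  f$aafffbfaabaf  f
    9  faabaff$aafffb  b
   10  fbfaabaff$aaff  f
   11  ff$aafffbfaaba  a
   12  ffbfaabaff$aaf  f
   13  fffbfaabaff$aa  a

ff$abaaffbfafa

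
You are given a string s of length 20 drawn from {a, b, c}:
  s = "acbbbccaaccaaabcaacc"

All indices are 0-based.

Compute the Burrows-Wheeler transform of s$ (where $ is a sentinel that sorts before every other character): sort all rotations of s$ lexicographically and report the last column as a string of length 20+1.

rank  rotation               last
    0  $acbbbccaaccaaabcaacc  c
    1  aaabcaacc$acbbbccaacc  c
    2  aabcaacc$acbbbccaacca  a
    3  aacc$acbbbccaaccaaabc  c
    4  aaccaaabcaacc$acbbbcc  c
    5  abcaacc$acbbbccaaccaa  a
    6  acbbbccaaccaaabcaacc$  $
    7  acc$acbbbccaaccaaabca  a
    8  accaaabcaacc$acbbbcca  a
    9  bbbccaaccaaabcaacc$ac  c
   10  bbccaaccaaabcaacc$acb  b
   11  bcaacc$acbbbccaaccaaa  a
   12  bccaaccaaabcaacc$acbb  b
   13  c$acbbbccaaccaaabcaac  c
   14  caaabcaacc$acbbbccaac  c
   15  caacc$acbbbccaaccaaab  b
   16  caaccaaabcaacc$acbbbc  c
   17  cbbbccaaccaaabcaacc$a  a
   18  cc$acbbbccaaccaaabcaa  a
   19  ccaaabcaacc$acbbbccaa  a
   20  ccaaccaaabcaacc$acbbb  b

ccacca$aacbabccbcaaab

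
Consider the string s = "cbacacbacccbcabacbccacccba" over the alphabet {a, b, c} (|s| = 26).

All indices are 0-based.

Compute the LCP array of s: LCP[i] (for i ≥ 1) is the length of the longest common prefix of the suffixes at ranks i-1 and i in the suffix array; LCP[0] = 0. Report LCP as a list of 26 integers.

[0, 1, 1, 2, 3, 2, 5, 0, 2, 3, 3, 1, 2, 0, 2, 3, 1, 3, 4, 2, 3, 1, 2, 3, 2, 4]

rank→(start, suffix):
  0 → (25, 'a')
  1 → (13, 'abacbccacccba')
  2 → (2, 'acacbacccbcabacbccacccba')
  3 → (4, 'acbacccbcabacbccacccba')
  4 → (15, 'acbccacccba')
  5 → (20, 'acccba')
  6 → (7, 'acccbcabacbccacccba')
  7 → (24, 'ba')
  8 → (1, 'bacacbacccbcabacbccacccba')
  9 → (14, 'bacbccacccba')
  10 → (6, 'bacccbcabacbccacccba')
  11 → (11, 'bcabacbccacccba')
  12 → (17, 'bccacccba')
  13 → (12, 'cabacbccacccba')
  14 → (3, 'cacbacccbcabacbccacccba')
  15 → (19, 'cacccba')
  16 → (23, 'cba')
  17 → (0, 'cbacacbacccbcabacbccacccba')
  18 → (5, 'cbacccbcabacbccacccba')
  19 → (10, 'cbcabacbccacccba')
  20 → (16, 'cbccacccba')
  21 → (18, 'ccacccba')
  22 → (22, 'ccba')
  23 → (9, 'ccbcabacbccacccba')
  24 → (21, 'cccba')
  25 → (8, 'cccbcabacbccacccba')

SA = [25, 13, 2, 4, 15, 20, 7, 24, 1, 14, 6, 11, 17, 12, 3, 19, 23, 0, 5, 10, 16, 18, 22, 9, 21, 8]
[i] adj suffixes → lcp
  [1] 25/13 → 1 ('a')
  [2] 13/2 → 1 ('a')
  [3] 2/4 → 2 ('ac')
  [4] 4/15 → 3 ('acb')
  [5] 15/20 → 2 ('ac')
  [6] 20/7 → 5 ('acccb')
  [7] 7/24 → 0 ('')
  [8] 24/1 → 2 ('ba')
  [9] 1/14 → 3 ('bac')
  [10] 14/6 → 3 ('bac')
  [11] 6/11 → 1 ('b')
  [12] 11/17 → 2 ('bc')
  [13] 17/12 → 0 ('')
  [14] 12/3 → 2 ('ca')
  [15] 3/19 → 3 ('cac')
  [16] 19/23 → 1 ('c')
  [17] 23/0 → 3 ('cba')
  [18] 0/5 → 4 ('cbac')
  [19] 5/10 → 2 ('cb')
  [20] 10/16 → 3 ('cbc')
  [21] 16/18 → 1 ('c')
  [22] 18/22 → 2 ('cc')
  [23] 22/9 → 3 ('ccb')
  [24] 9/21 → 2 ('cc')
  [25] 21/8 → 4 ('cccb')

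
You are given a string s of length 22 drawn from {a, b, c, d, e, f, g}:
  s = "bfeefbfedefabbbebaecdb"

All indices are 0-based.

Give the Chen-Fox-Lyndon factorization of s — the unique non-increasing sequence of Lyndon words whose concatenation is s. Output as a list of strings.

emit factor 1: 'bfeef' (i=0, period=5)
emit factor 2: 'bfedef' (i=5, period=6)
emit factor 3: 'abbbebaecdb' (i=11, period=11)

["bfeef", "bfedef", "abbbebaecdb"]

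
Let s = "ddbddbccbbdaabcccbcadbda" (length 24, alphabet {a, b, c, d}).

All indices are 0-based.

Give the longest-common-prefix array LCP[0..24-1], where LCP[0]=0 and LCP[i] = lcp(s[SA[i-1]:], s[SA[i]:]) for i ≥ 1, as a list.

rank | idx | suffix
   0 |  23 | a
   1 |  11 | aabcccbcadbda
   2 |  12 | abcccbcadbda
   3 |  19 | adbda
   4 |   8 | bbdaabcccbcadbda
   5 |  17 | bcadbda
   6 |   5 | bccbbdaabcccbcadbda
   7 |  13 | bcccbcadbda
   8 |  21 | bda
   9 |   9 | bdaabcccbcadbda
  10 |   2 | bddbccbbdaabcccbcadbda
  11 |  18 | cadbda
  12 |   7 | cbbdaabcccbcadbda
  13 |  16 | cbcadbda
  14 |   6 | ccbbdaabcccbcadbda
  15 |  15 | ccbcadbda
  16 |  14 | cccbcadbda
  17 |  22 | da
  18 |  10 | daabcccbcadbda
  19 |   4 | dbccbbdaabcccbcadbda
  20 |  20 | dbda
  21 |   1 | dbddbccbbdaabcccbcadbda
  22 |   3 | ddbccbbdaabcccbcadbda
  23 |   0 | ddbddbccbbdaabcccbcadbda

SA = [23, 11, 12, 19, 8, 17, 5, 13, 21, 9, 2, 18, 7, 16, 6, 15, 14, 22, 10, 4, 20, 1, 3, 0]
i: (SA[i-1],SA[i]) lcp shared
  1: (23,11) 1 'a'
  2: (11,12) 1 'a'
  3: (12,19) 1 'a'
  4: (19,8) 0 ''
  5: (8,17) 1 'b'
  6: (17,5) 2 'bc'
  7: (5,13) 3 'bcc'
  8: (13,21) 1 'b'
  9: (21,9) 3 'bda'
  10: (9,2) 2 'bd'
  11: (2,18) 0 ''
  12: (18,7) 1 'c'
  13: (7,16) 2 'cb'
  14: (16,6) 1 'c'
  15: (6,15) 3 'ccb'
  16: (15,14) 2 'cc'
  17: (14,22) 0 ''
  18: (22,10) 2 'da'
  19: (10,4) 1 'd'
  20: (4,20) 2 'db'
  21: (20,1) 3 'dbd'
  22: (1,3) 1 'd'
  23: (3,0) 3 'ddb'

[0, 1, 1, 1, 0, 1, 2, 3, 1, 3, 2, 0, 1, 2, 1, 3, 2, 0, 2, 1, 2, 3, 1, 3]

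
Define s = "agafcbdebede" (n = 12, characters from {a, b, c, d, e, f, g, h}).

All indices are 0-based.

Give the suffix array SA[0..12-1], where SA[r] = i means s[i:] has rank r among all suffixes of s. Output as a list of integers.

rank→(start, suffix):
  0 → (2, 'afcbdebede')
  1 → (0, 'agafcbdebede')
  2 → (5, 'bdebede')
  3 → (8, 'bede')
  4 → (4, 'cbdebede')
  5 → (10, 'de')
  6 → (6, 'debede')
  7 → (11, 'e')
  8 → (7, 'ebede')
  9 → (9, 'ede')
  10 → (3, 'fcbdebede')
  11 → (1, 'gafcbdebede')

[2, 0, 5, 8, 4, 10, 6, 11, 7, 9, 3, 1]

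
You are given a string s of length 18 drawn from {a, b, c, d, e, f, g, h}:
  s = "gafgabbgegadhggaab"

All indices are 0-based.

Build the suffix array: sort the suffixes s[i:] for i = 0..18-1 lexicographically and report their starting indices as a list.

rank→(start, suffix):
  0 → (15, 'aab')
  1 → (16, 'ab')
  2 → (4, 'abbgegadhggaab')
  3 → (10, 'adhggaab')
  4 → (1, 'afgabbgegadhggaab')
  5 → (17, 'b')
  6 → (5, 'bbgegadhggaab')
  7 → (6, 'bgegadhggaab')
  8 → (11, 'dhggaab')
  9 → (8, 'egadhggaab')
  10 → (2, 'fgabbgegadhggaab')
  11 → (14, 'gaab')
  12 → (3, 'gabbgegadhggaab')
  13 → (9, 'gadhggaab')
  14 → (0, 'gafgabbgegadhggaab')
  15 → (7, 'gegadhggaab')
  16 → (13, 'ggaab')
  17 → (12, 'hggaab')

[15, 16, 4, 10, 1, 17, 5, 6, 11, 8, 2, 14, 3, 9, 0, 7, 13, 12]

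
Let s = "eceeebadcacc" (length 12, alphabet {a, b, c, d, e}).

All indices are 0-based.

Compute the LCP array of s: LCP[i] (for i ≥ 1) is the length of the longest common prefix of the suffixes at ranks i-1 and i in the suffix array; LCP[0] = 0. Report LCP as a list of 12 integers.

rank | idx | suffix
   0 |   9 | acc
   1 |   6 | adcacc
   2 |   5 | badcacc
   3 |  11 | c
   4 |   8 | cacc
   5 |  10 | cc
   6 |   1 | ceeebadcacc
   7 |   7 | dcacc
   8 |   4 | ebadcacc
   9 |   0 | eceeebadcacc
  10 |   3 | eebadcacc
  11 |   2 | eeebadcacc

SA = [9, 6, 5, 11, 8, 10, 1, 7, 4, 0, 3, 2]
i: (SA[i-1],SA[i]) lcp shared
  1: (9,6) 1 'a'
  2: (6,5) 0 ''
  3: (5,11) 0 ''
  4: (11,8) 1 'c'
  5: (8,10) 1 'c'
  6: (10,1) 1 'c'
  7: (1,7) 0 ''
  8: (7,4) 0 ''
  9: (4,0) 1 'e'
  10: (0,3) 1 'e'
  11: (3,2) 2 'ee'

[0, 1, 0, 0, 1, 1, 1, 0, 0, 1, 1, 2]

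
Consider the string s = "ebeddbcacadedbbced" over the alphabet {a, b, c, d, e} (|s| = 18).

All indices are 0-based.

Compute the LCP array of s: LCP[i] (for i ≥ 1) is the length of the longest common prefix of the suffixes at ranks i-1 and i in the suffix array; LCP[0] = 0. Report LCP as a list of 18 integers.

rank | idx | suffix
   0 |   7 | acadedbbced
   1 |   9 | adedbbced
   2 |  13 | bbced
   3 |   5 | bcacadedbbced
   4 |  14 | bced
   5 |   1 | beddbcacadedbbced
   6 |   6 | cacadedbbced
   7 |   8 | cadedbbced
   8 |  15 | ced
   9 |  17 | d
  10 |  12 | dbbced
  11 |   4 | dbcacadedbbced
  12 |   3 | ddbcacadedbbced
  13 |  10 | dedbbced
  14 |   0 | ebeddbcacadedbbced
  15 |  16 | ed
  16 |  11 | edbbced
  17 |   2 | eddbcacadedbbced

SA = [7, 9, 13, 5, 14, 1, 6, 8, 15, 17, 12, 4, 3, 10, 0, 16, 11, 2]
i: (SA[i-1],SA[i]) lcp shared
  1: (7,9) 1 'a'
  2: (9,13) 0 ''
  3: (13,5) 1 'b'
  4: (5,14) 2 'bc'
  5: (14,1) 1 'b'
  6: (1,6) 0 ''
  7: (6,8) 2 'ca'
  8: (8,15) 1 'c'
  9: (15,17) 0 ''
  10: (17,12) 1 'd'
  11: (12,4) 2 'db'
  12: (4,3) 1 'd'
  13: (3,10) 1 'd'
  14: (10,0) 0 ''
  15: (0,16) 1 'e'
  16: (16,11) 2 'ed'
  17: (11,2) 2 'ed'

[0, 1, 0, 1, 2, 1, 0, 2, 1, 0, 1, 2, 1, 1, 0, 1, 2, 2]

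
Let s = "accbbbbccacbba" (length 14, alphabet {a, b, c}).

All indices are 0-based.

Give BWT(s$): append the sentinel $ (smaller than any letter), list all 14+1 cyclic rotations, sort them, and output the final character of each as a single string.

abc$bccbbbcacba

rank  rotation         last
    0  $accbbbbccacbba  a
    1  a$accbbbbccacbb  b
    2  acbba$accbbbbcc  c
    3  accbbbbccacbba$  $
    4  ba$accbbbbccacb  b
    5  bba$accbbbbccac  c
    6  bbbbccacbba$acc  c
    7  bbbccacbba$accb  b
    8  bbccacbba$accbb  b
    9  bccacbba$accbbb  b
   10  cacbba$accbbbbc  c
   11  cbba$accbbbbcca  a
   12  cbbbbccacbba$ac  c
   13  ccacbba$accbbbb  b
   14  ccbbbbccacbba$a  a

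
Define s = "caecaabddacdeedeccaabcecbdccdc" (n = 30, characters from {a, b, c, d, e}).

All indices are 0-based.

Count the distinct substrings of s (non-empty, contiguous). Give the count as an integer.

426

rank | idx | suffix
   0 |  18 | aabcecbdccdc
   1 |   4 | aabddacdeedeccaabcecbdccdc
   2 |  19 | abcecbdccdc
   3 |   5 | abddacdeedeccaabcecbdccdc
   4 |   9 | acdeedeccaabcecbdccdc
   5 |   1 | aecaabddacdeedeccaabcecbdccdc
   6 |  20 | bcecbdccdc
   7 |  24 | bdccdc
   8 |   6 | bddacdeedeccaabcecbdccdc
   9 |  29 | c
  10 |  17 | caabcecbdccdc
  11 |   3 | caabddacdeedeccaabcecbdccdc
  12 |   0 | caecaabddacdeedeccaabcecbdccdc
  13 |  23 | cbdccdc
  14 |  16 | ccaabcecbdccdc
  15 |  26 | ccdc
  16 |  27 | cdc
  17 |  10 | cdeedeccaabcecbdccdc
  18 |  21 | cecbdccdc
  19 |   8 | dacdeedeccaabcecbdccdc
  20 |  28 | dc
  21 |  25 | dccdc
  22 |   7 | ddacdeedeccaabcecbdccdc
  23 |  14 | deccaabcecbdccdc
  24 |  11 | deedeccaabcecbdccdc
  25 |   2 | ecaabddacdeedeccaabcecbdccdc
  26 |  22 | ecbdccdc
  27 |  15 | eccaabcecbdccdc
  28 |  13 | edeccaabcecbdccdc
  29 |  12 | eedeccaabcecbdccdc

SA = [18, 4, 19, 5, 9, 1, 20, 24, 6, 29, 17, 3, 0, 23, 16, 26, 27, 10, 21, 8, 28, 25, 7, 14, 11, 2, 22, 15, 13, 12]
rank  pair      lcp
   1  s[18:],s[4:]  3  'aab'
   2  s[4:],s[19:]  1  'a'
   3  s[19:],s[5:]  2  'ab'
   4  s[5:],s[9:]  1  'a'
   5  s[9:],s[1:]  1  'a'
   6  s[1:],s[20:]  0  ''
   7  s[20:],s[24:]  1  'b'
   8  s[24:],s[6:]  2  'bd'
   9  s[6:],s[29:]  0  ''
  10  s[29:],s[17:]  1  'c'
  11  s[17:],s[3:]  4  'caab'
  12  s[3:],s[0:]  2  'ca'
  13  s[0:],s[23:]  1  'c'
  14  s[23:],s[16:]  1  'c'
  15  s[16:],s[26:]  2  'cc'
  16  s[26:],s[27:]  1  'c'
  17  s[27:],s[10:]  2  'cd'
  18  s[10:],s[21:]  1  'c'
  19  s[21:],s[8:]  0  ''
  20  s[8:],s[28:]  1  'd'
  21  s[28:],s[25:]  2  'dc'
  22  s[25:],s[7:]  1  'd'
  23  s[7:],s[14:]  1  'd'
  24  s[14:],s[11:]  2  'de'
  25  s[11:],s[2:]  0  ''
  26  s[2:],s[22:]  2  'ec'
  27  s[22:],s[15:]  2  'ec'
  28  s[15:],s[13:]  1  'e'
  29  s[13:],s[12:]  1  'e'

n(n+1)/2 = 30·31/2 = 465
Σ LCP = 0 + 3 + 1 + 2 + 1 + 1 + 0 + 1 + 2 + 0 + 1 + 4 + 2 + 1 + 1 + 2 + 1 + 2 + 1 + 0 + 1 + 2 + 1 + 1 + 2 + 0 + 2 + 2 + 1 + 1 = 39
distinct = 465 − 39 = 426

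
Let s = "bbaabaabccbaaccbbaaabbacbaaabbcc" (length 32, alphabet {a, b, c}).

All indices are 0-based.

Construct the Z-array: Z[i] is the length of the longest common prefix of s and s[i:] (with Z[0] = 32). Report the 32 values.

[32, 1, 0, 0, 1, 0, 0, 1, 0, 0, 1, 0, 0, 0, 0, 4, 1, 0, 0, 0, 3, 1, 0, 0, 1, 0, 0, 0, 2, 1, 0, 0]

Z[0]=32
i=1: i≥r, start 0; Z[1]=1 extend→box=[1,2)
i=2: i≥r, start 0; Z[2]=0
i=3: i≥r, start 0; Z[3]=0
i=4: i≥r, start 0; Z[4]=1 extend→box=[4,5)
i=5: i≥r, start 0; Z[5]=0
i=6: i≥r, start 0; Z[6]=0
i=7: i≥r, start 0; Z[7]=1 extend→box=[7,8)
i=8: i≥r, start 0; Z[8]=0
i=9: i≥r, start 0; Z[9]=0
i=10: i≥r, start 0; Z[10]=1 extend→box=[10,11)
i=11: i≥r, start 0; Z[11]=0
i=12: i≥r, start 0; Z[12]=0
i=13: i≥r, start 0; Z[13]=0
i=14: i≥r, start 0; Z[14]=0
i=15: i≥r, start 0; Z[15]=4 extend→box=[15,19)
i=16: min(r-i=3, Z[1]=1)=1; Z[16]=1
i=17: min(r-i=2, Z[2]=0)=0; Z[17]=0
i=18: min(r-i=1, Z[3]=0)=0; Z[18]=0
i=19: i≥r, start 0; Z[19]=0
i=20: i≥r, start 0; Z[20]=3 extend→box=[20,23)
i=21: min(r-i=2, Z[1]=1)=1; Z[21]=1
i=22: min(r-i=1, Z[2]=0)=0; Z[22]=0
i=23: i≥r, start 0; Z[23]=0
i=24: i≥r, start 0; Z[24]=1 extend→box=[24,25)
i=25: i≥r, start 0; Z[25]=0
i=26: i≥r, start 0; Z[26]=0
i=27: i≥r, start 0; Z[27]=0
i=28: i≥r, start 0; Z[28]=2 extend→box=[28,30)
i=29: min(r-i=1, Z[1]=1)=1; Z[29]=1
i=30: i≥r, start 0; Z[30]=0
i=31: i≥r, start 0; Z[31]=0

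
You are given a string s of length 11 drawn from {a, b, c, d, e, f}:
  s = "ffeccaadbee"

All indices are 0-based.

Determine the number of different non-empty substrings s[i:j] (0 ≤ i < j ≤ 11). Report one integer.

61

sorted suffixes:
  #0 SA[0]=5  'aadbee'
  #1 SA[1]=6  'adbee'
  #2 SA[2]=8  'bee'
  #3 SA[3]=4  'caadbee'
  #4 SA[4]=3  'ccaadbee'
  #5 SA[5]=7  'dbee'
  #6 SA[6]=10  'e'
  #7 SA[7]=2  'eccaadbee'
  #8 SA[8]=9  'ee'
  #9 SA[9]=1  'feccaadbee'
  #10 SA[10]=0  'ffeccaadbee'

SA = [5, 6, 8, 4, 3, 7, 10, 2, 9, 1, 0]
[i] adj suffixes → lcp
  [1] 5/6 → 1 ('a')
  [2] 6/8 → 0 ('')
  [3] 8/4 → 0 ('')
  [4] 4/3 → 1 ('c')
  [5] 3/7 → 0 ('')
  [6] 7/10 → 0 ('')
  [7] 10/2 → 1 ('e')
  [8] 2/9 → 1 ('e')
  [9] 9/1 → 0 ('')
  [10] 1/0 → 1 ('f')

n(n+1)/2 = 11·12/2 = 66
Σ LCP = 0 + 1 + 0 + 0 + 1 + 0 + 0 + 1 + 1 + 0 + 1 = 5
distinct = 66 − 5 = 61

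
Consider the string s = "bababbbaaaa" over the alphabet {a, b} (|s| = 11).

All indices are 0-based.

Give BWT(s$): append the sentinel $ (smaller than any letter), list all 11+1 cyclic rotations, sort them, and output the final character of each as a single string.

rank  rotation      last
    0  $bababbbaaaa  a
    1  a$bababbbaaa  a
    2  aa$bababbbaa  a
    3  aaa$bababbba  a
    4  aaaa$bababbb  b
    5  ababbbaaaa$b  b
    6  abbbaaaa$bab  b
    7  baaaa$bababb  b
    8  bababbbaaaa$  $
    9  babbbaaaa$ba  a
   10  bbaaaa$babab  b
   11  bbbaaaa$baba  a

aaaabbbb$aba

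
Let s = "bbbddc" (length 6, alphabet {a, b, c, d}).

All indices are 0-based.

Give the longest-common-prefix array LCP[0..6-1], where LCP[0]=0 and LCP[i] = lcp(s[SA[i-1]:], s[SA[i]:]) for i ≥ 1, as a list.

rank→(start, suffix):
  0 → (0, 'bbbddc')
  1 → (1, 'bbddc')
  2 → (2, 'bddc')
  3 → (5, 'c')
  4 → (4, 'dc')
  5 → (3, 'ddc')

SA = [0, 1, 2, 5, 4, 3]
i: (SA[i-1],SA[i]) lcp shared
  1: (0,1) 2 'bb'
  2: (1,2) 1 'b'
  3: (2,5) 0 ''
  4: (5,4) 0 ''
  5: (4,3) 1 'd'

[0, 2, 1, 0, 0, 1]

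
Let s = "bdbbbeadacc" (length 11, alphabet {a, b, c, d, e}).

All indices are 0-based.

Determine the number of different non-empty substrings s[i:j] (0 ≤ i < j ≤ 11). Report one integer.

rank | idx | suffix
   0 |   8 | acc
   1 |   6 | adacc
   2 |   2 | bbbeadacc
   3 |   3 | bbeadacc
   4 |   0 | bdbbbeadacc
   5 |   4 | beadacc
   6 |  10 | c
   7 |   9 | cc
   8 |   7 | dacc
   9 |   1 | dbbbeadacc
  10 |   5 | eadacc

SA = [8, 6, 2, 3, 0, 4, 10, 9, 7, 1, 5]
[i] adj suffixes → lcp
  [1] 8/6 → 1 ('a')
  [2] 6/2 → 0 ('')
  [3] 2/3 → 2 ('bb')
  [4] 3/0 → 1 ('b')
  [5] 0/4 → 1 ('b')
  [6] 4/10 → 0 ('')
  [7] 10/9 → 1 ('c')
  [8] 9/7 → 0 ('')
  [9] 7/1 → 1 ('d')
  [10] 1/5 → 0 ('')

n(n+1)/2 = 11·12/2 = 66
Σ LCP = 0 + 1 + 0 + 2 + 1 + 1 + 0 + 1 + 0 + 1 + 0 = 7
distinct = 66 − 7 = 59

59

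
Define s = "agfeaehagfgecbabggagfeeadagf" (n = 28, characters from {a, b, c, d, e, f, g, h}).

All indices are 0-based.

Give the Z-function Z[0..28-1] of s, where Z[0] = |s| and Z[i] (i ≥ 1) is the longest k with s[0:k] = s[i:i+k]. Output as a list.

[28, 0, 0, 0, 1, 0, 0, 3, 0, 0, 0, 0, 0, 0, 1, 0, 0, 0, 4, 0, 0, 0, 0, 1, 0, 3, 0, 0]

Z[0]=28
i=1: i≥r, start 0; Z[1]=0
i=2: i≥r, start 0; Z[2]=0
i=3: i≥r, start 0; Z[3]=0
i=4: i≥r, start 0; Z[4]=1 grow→box=[4,5)
i=5: i≥r, start 0; Z[5]=0
i=6: i≥r, start 0; Z[6]=0
i=7: i≥r, start 0; Z[7]=3 grow→box=[7,10)
i=8: min(r-i=2, Z[1]=0)=0; Z[8]=0
i=9: min(r-i=1, Z[2]=0)=0; Z[9]=0
i=10: i≥r, start 0; Z[10]=0
i=11: i≥r, start 0; Z[11]=0
i=12: i≥r, start 0; Z[12]=0
i=13: i≥r, start 0; Z[13]=0
i=14: i≥r, start 0; Z[14]=1 grow→box=[14,15)
i=15: i≥r, start 0; Z[15]=0
i=16: i≥r, start 0; Z[16]=0
i=17: i≥r, start 0; Z[17]=0
i=18: i≥r, start 0; Z[18]=4 grow→box=[18,22)
i=19: min(r-i=3, Z[1]=0)=0; Z[19]=0
i=20: min(r-i=2, Z[2]=0)=0; Z[20]=0
i=21: min(r-i=1, Z[3]=0)=0; Z[21]=0
i=22: i≥r, start 0; Z[22]=0
i=23: i≥r, start 0; Z[23]=1 grow→box=[23,24)
i=24: i≥r, start 0; Z[24]=0
i=25: i≥r, start 0; Z[25]=3 grow→box=[25,28)
i=26: min(r-i=2, Z[1]=0)=0; Z[26]=0
i=27: min(r-i=1, Z[2]=0)=0; Z[27]=0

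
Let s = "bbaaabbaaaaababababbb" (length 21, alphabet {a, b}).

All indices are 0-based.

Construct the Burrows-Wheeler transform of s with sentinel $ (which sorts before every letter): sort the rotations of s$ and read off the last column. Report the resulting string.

bbaabaaabbabbbbaaaba$a

rank  rotation                last
    0  $bbaaabbaaaaababababbb  b
    1  aaaaababababbb$bbaaabb  b
    2  aaaababababbb$bbaaabba  a
    3  aaababababbb$bbaaabbaa  a
    4  aaabbaaaaababababbb$bb  b
    5  aababababbb$bbaaabbaaa  a
    6  aabbaaaaababababbb$bba  a
    7  ababababbb$bbaaabbaaaa  a
    8  abababbb$bbaaabbaaaaab  b
    9  ababbb$bbaaabbaaaaabab  b
   10  abbaaaaababababbb$bbaa  a
   11  abbb$bbaaabbaaaaababab  b
   12  b$bbaaabbaaaaababababb  b
   13  baaaaababababbb$bbaaab  b
   14  baaabbaaaaababababbb$b  b
   15  babababbb$bbaaabbaaaaa  a
   16  bababbb$bbaaabbaaaaaba  a
   17  babbb$bbaaabbaaaaababa  a
   18  bb$bbaaabbaaaaabababab  b
   19  bbaaaaababababbb$bbaaa  a
   20  bbaaabbaaaaababababbb$  $
   21  bbb$bbaaabbaaaaabababa  a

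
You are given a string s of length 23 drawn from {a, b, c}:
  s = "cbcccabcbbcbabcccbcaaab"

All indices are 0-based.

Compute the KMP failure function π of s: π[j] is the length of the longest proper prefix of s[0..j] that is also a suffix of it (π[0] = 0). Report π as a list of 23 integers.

π[0] = 0
j=1 s[j]='b': π[1]=0 (border '')
j=2 s[j]='c': π[2]=1 (border 'c')
j=3 s[j]='c': k: 1→0; π[3]=1 (border 'c')
j=4 s[j]='c': k: 1→0; π[4]=1 (border 'c')
j=5 s[j]='a': k: 1→0; π[5]=0 (border '')
j=6 s[j]='b': π[6]=0 (border '')
j=7 s[j]='c': π[7]=1 (border 'c')
j=8 s[j]='b': π[8]=2 (border 'cb')
j=9 s[j]='b': k: 2→0; π[9]=0 (border '')
j=10 s[j]='c': π[10]=1 (border 'c')
j=11 s[j]='b': π[11]=2 (border 'cb')
j=12 s[j]='a': k: 2→0; π[12]=0 (border '')
j=13 s[j]='b': π[13]=0 (border '')
j=14 s[j]='c': π[14]=1 (border 'c')
j=15 s[j]='c': k: 1→0; π[15]=1 (border 'c')
j=16 s[j]='c': k: 1→0; π[16]=1 (border 'c')
j=17 s[j]='b': π[17]=2 (border 'cb')
j=18 s[j]='c': π[18]=3 (border 'cbc')
j=19 s[j]='a': k: 3→1→0; π[19]=0 (border '')
j=20 s[j]='a': π[20]=0 (border '')
j=21 s[j]='a': π[21]=0 (border '')
j=22 s[j]='b': π[22]=0 (border '')

[0, 0, 1, 1, 1, 0, 0, 1, 2, 0, 1, 2, 0, 0, 1, 1, 1, 2, 3, 0, 0, 0, 0]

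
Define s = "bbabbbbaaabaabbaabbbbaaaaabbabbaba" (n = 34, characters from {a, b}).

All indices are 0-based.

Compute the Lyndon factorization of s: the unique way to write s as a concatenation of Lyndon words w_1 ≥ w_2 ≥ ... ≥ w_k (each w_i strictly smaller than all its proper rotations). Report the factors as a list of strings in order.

["b", "b", "abbbb", "aaabaabbaabbbb", "aaaaabbabbab", "a"]

emit factor 1: 'b' (i=0, period=1)
emit factor 2: 'b' (i=1, period=1)
emit factor 3: 'abbbb' (i=2, period=5)
emit factor 4: 'aaabaabbaabbbb' (i=7, period=14)
emit factor 5: 'aaaaabbabbab' (i=21, period=12)
emit factor 6: 'a' (i=33, period=1)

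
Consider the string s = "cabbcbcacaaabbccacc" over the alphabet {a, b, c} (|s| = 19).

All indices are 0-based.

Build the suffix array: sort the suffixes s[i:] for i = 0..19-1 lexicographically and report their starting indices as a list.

rank→(start, suffix):
  0 → (9, 'aaabbccacc')
  1 → (10, 'aabbccacc')
  2 → (1, 'abbcbcacaaabbccacc')
  3 → (11, 'abbccacc')
  4 → (7, 'acaaabbccacc')
  5 → (16, 'acc')
  6 → (2, 'bbcbcacaaabbccacc')
  7 → (12, 'bbccacc')
  8 → (5, 'bcacaaabbccacc')
  9 → (3, 'bcbcacaaabbccacc')
  10 → (13, 'bccacc')
  11 → (18, 'c')
  12 → (8, 'caaabbccacc')
  13 → (0, 'cabbcbcacaaabbccacc')
  14 → (6, 'cacaaabbccacc')
  15 → (15, 'cacc')
  16 → (4, 'cbcacaaabbccacc')
  17 → (17, 'cc')
  18 → (14, 'ccacc')

[9, 10, 1, 11, 7, 16, 2, 12, 5, 3, 13, 18, 8, 0, 6, 15, 4, 17, 14]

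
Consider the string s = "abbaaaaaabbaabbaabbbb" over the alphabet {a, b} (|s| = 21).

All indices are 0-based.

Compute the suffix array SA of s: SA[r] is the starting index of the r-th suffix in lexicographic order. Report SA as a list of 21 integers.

[3, 4, 5, 6, 7, 11, 15, 0, 8, 12, 16, 20, 2, 10, 14, 19, 1, 9, 13, 18, 17]

rank→(start, suffix):
  0 → (3, 'aaaaaabbaabbaabbbb')
  1 → (4, 'aaaaabbaabbaabbbb')
  2 → (5, 'aaaabbaabbaabbbb')
  3 → (6, 'aaabbaabbaabbbb')
  4 → (7, 'aabbaabbaabbbb')
  5 → (11, 'aabbaabbbb')
  6 → (15, 'aabbbb')
  7 → (0, 'abbaaaaaabbaabbaabbbb')
  8 → (8, 'abbaabbaabbbb')
  9 → (12, 'abbaabbbb')
  10 → (16, 'abbbb')
  11 → (20, 'b')
  12 → (2, 'baaaaaabbaabbaabbbb')
  13 → (10, 'baabbaabbbb')
  14 → (14, 'baabbbb')
  15 → (19, 'bb')
  16 → (1, 'bbaaaaaabbaabbaabbbb')
  17 → (9, 'bbaabbaabbbb')
  18 → (13, 'bbaabbbb')
  19 → (18, 'bbb')
  20 → (17, 'bbbb')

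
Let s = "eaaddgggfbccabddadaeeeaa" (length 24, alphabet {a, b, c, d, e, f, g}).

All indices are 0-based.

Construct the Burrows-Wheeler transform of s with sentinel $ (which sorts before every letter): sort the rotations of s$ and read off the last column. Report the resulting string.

aaeecdadfacbdabade$eagggd

rank  rotation                   last
    0  $eaaddgggfbccabddadaeeeaa  a
    1  a$eaaddgggfbccabddadaeeea  a
    2  aa$eaaddgggfbccabddadaeee  e
    3  aaddgggfbccabddadaeeeaa$e  e
    4  abddadaeeeaa$eaaddgggfbcc  c
    5  adaeeeaa$eaaddgggfbccabdd  d
    6  addgggfbccabddadaeeeaa$ea  a
    7  aeeeaa$eaaddgggfbccabddad  d
    8  bccabddadaeeeaa$eaaddgggf  f
    9  bddadaeeeaa$eaaddgggfbcca  a
   10  cabddadaeeeaa$eaaddgggfbc  c
   11  ccabddadaeeeaa$eaaddgggfb  b
   12  dadaeeeaa$eaaddgggfbccabd  d
   13  daeeeaa$eaaddgggfbccabdda  a
   14  ddadaeeeaa$eaaddgggfbccab  b
   15  ddgggfbccabddadaeeeaa$eaa  a
   16  dgggfbccabddadaeeeaa$eaad  d
   17  eaa$eaaddgggfbccabddadaee  e
   18  eaaddgggfbccabddadaeeeaa$  $
   19  eeaa$eaaddgggfbccabddadae  e
   20  eeeaa$eaaddgggfbccabddada  a
   21  fbccabddadaeeeaa$eaaddggg  g
   22  gfbccabddadaeeeaa$eaaddgg  g
   23  ggfbccabddadaeeeaa$eaaddg  g
   24  gggfbccabddadaeeeaa$eaadd  d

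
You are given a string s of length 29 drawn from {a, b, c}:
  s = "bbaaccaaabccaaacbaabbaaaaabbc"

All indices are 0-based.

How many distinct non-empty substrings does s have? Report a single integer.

370

sorted suffixes:
  #0 SA[0]=21  'aaaaabbc'
  #1 SA[1]=22  'aaaabbc'
  #2 SA[2]=23  'aaabbc'
  #3 SA[3]=6  'aaabccaaacbaabbaaaaabbc'
  #4 SA[4]=12  'aaacbaabbaaaaabbc'
  #5 SA[5]=17  'aabbaaaaabbc'
  #6 SA[6]=24  'aabbc'
  #7 SA[7]=7  'aabccaaacbaabbaaaaabbc'
  #8 SA[8]=13  'aacbaabbaaaaabbc'
  #9 SA[9]=2  'aaccaaabccaaacbaabbaaaaabbc'
  #10 SA[10]=18  'abbaaaaabbc'
  #11 SA[11]=25  'abbc'
  #12 SA[12]=8  'abccaaacbaabbaaaaabbc'
  #13 SA[13]=14  'acbaabbaaaaabbc'
  #14 SA[14]=3  'accaaabccaaacbaabbaaaaabbc'
  #15 SA[15]=20  'baaaaabbc'
  #16 SA[16]=16  'baabbaaaaabbc'
  #17 SA[17]=1  'baaccaaabccaaacbaabbaaaaabbc'
  #18 SA[18]=19  'bbaaaaabbc'
  #19 SA[19]=0  'bbaaccaaabccaaacbaabbaaaaabbc'
  #20 SA[20]=26  'bbc'
  #21 SA[21]=27  'bc'
  #22 SA[22]=9  'bccaaacbaabbaaaaabbc'
  #23 SA[23]=28  'c'
  #24 SA[24]=5  'caaabccaaacbaabbaaaaabbc'
  #25 SA[25]=11  'caaacbaabbaaaaabbc'
  #26 SA[26]=15  'cbaabbaaaaabbc'
  #27 SA[27]=4  'ccaaabccaaacbaabbaaaaabbc'
  #28 SA[28]=10  'ccaaacbaabbaaaaabbc'

SA = [21, 22, 23, 6, 12, 17, 24, 7, 13, 2, 18, 25, 8, 14, 3, 20, 16, 1, 19, 0, 26, 27, 9, 28, 5, 11, 15, 4, 10]
[i] adj suffixes → lcp
  [1] 21/22 → 4 ('aaaa')
  [2] 22/23 → 3 ('aaa')
  [3] 23/6 → 4 ('aaab')
  [4] 6/12 → 3 ('aaa')
  [5] 12/17 → 2 ('aa')
  [6] 17/24 → 4 ('aabb')
  [7] 24/7 → 3 ('aab')
  [8] 7/13 → 2 ('aa')
  [9] 13/2 → 3 ('aac')
  [10] 2/18 → 1 ('a')
  [11] 18/25 → 3 ('abb')
  [12] 25/8 → 2 ('ab')
  [13] 8/14 → 1 ('a')
  [14] 14/3 → 2 ('ac')
  [15] 3/20 → 0 ('')
  [16] 20/16 → 3 ('baa')
  [17] 16/1 → 3 ('baa')
  [18] 1/19 → 1 ('b')
  [19] 19/0 → 4 ('bbaa')
  [20] 0/26 → 2 ('bb')
  [21] 26/27 → 1 ('b')
  [22] 27/9 → 2 ('bc')
  [23] 9/28 → 0 ('')
  [24] 28/5 → 1 ('c')
  [25] 5/11 → 4 ('caaa')
  [26] 11/15 → 1 ('c')
  [27] 15/4 → 1 ('c')
  [28] 4/10 → 5 ('ccaaa')

n(n+1)/2 = 29·30/2 = 435
Σ LCP = 0 + 4 + 3 + 4 + 3 + 2 + 4 + 3 + 2 + 3 + 1 + 3 + 2 + 1 + 2 + 0 + 3 + 3 + 1 + 4 + 2 + 1 + 2 + 0 + 1 + 4 + 1 + 1 + 5 = 65
distinct = 435 − 65 = 370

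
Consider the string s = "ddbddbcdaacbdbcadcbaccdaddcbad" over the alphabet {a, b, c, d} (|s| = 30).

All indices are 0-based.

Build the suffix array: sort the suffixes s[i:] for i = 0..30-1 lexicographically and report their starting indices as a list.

[8, 9, 19, 28, 15, 23, 18, 27, 13, 5, 11, 2, 14, 17, 26, 10, 20, 6, 21, 29, 7, 22, 12, 4, 1, 16, 25, 3, 0, 24]

rank | idx | suffix
   0 |   8 | aacbdbcadcbaccdaddcbad
   1 |   9 | acbdbcadcbaccdaddcbad
   2 |  19 | accdaddcbad
   3 |  28 | ad
   4 |  15 | adcbaccdaddcbad
   5 |  23 | addcbad
   6 |  18 | baccdaddcbad
   7 |  27 | bad
   8 |  13 | bcadcbaccdaddcbad
   9 |   5 | bcdaacbdbcadcbaccdaddcbad
  10 |  11 | bdbcadcbaccdaddcbad
  11 |   2 | bddbcdaacbdbcadcbaccdaddcbad
  12 |  14 | cadcbaccdaddcbad
  13 |  17 | cbaccdaddcbad
  14 |  26 | cbad
  15 |  10 | cbdbcadcbaccdaddcbad
  16 |  20 | ccdaddcbad
  17 |   6 | cdaacbdbcadcbaccdaddcbad
  18 |  21 | cdaddcbad
  19 |  29 | d
  20 |   7 | daacbdbcadcbaccdaddcbad
  21 |  22 | daddcbad
  22 |  12 | dbcadcbaccdaddcbad
  23 |   4 | dbcdaacbdbcadcbaccdaddcbad
  24 |   1 | dbddbcdaacbdbcadcbaccdaddcbad
  25 |  16 | dcbaccdaddcbad
  26 |  25 | dcbad
  27 |   3 | ddbcdaacbdbcadcbaccdaddcbad
  28 |   0 | ddbddbcdaacbdbcadcbaccdaddcbad
  29 |  24 | ddcbad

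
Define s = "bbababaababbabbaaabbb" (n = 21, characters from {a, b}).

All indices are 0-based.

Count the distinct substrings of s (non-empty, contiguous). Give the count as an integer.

sorted suffixes:
  #0 SA[0]=15  'aaabbb'
  #1 SA[1]=6  'aababbabbaaabbb'
  #2 SA[2]=16  'aabbb'
  #3 SA[3]=4  'abaababbabbaaabbb'
  #4 SA[4]=2  'ababaababbabbaaabbb'
  #5 SA[5]=7  'ababbabbaaabbb'
  #6 SA[6]=12  'abbaaabbb'
  #7 SA[7]=9  'abbabbaaabbb'
  #8 SA[8]=17  'abbb'
  #9 SA[9]=20  'b'
  #10 SA[10]=14  'baaabbb'
  #11 SA[11]=5  'baababbabbaaabbb'
  #12 SA[12]=3  'babaababbabbaaabbb'
  #13 SA[13]=1  'bababaababbabbaaabbb'
  #14 SA[14]=11  'babbaaabbb'
  #15 SA[15]=8  'babbabbaaabbb'
  #16 SA[16]=19  'bb'
  #17 SA[17]=13  'bbaaabbb'
  #18 SA[18]=0  'bbababaababbabbaaabbb'
  #19 SA[19]=10  'bbabbaaabbb'
  #20 SA[20]=18  'bbb'

SA = [15, 6, 16, 4, 2, 7, 12, 9, 17, 20, 14, 5, 3, 1, 11, 8, 19, 13, 0, 10, 18]
[i] adj suffixes → lcp
  [1] 15/6 → 2 ('aa')
  [2] 6/16 → 3 ('aab')
  [3] 16/4 → 1 ('a')
  [4] 4/2 → 3 ('aba')
  [5] 2/7 → 4 ('abab')
  [6] 7/12 → 2 ('ab')
  [7] 12/9 → 4 ('abba')
  [8] 9/17 → 3 ('abb')
  [9] 17/20 → 0 ('')
  [10] 20/14 → 1 ('b')
  [11] 14/5 → 3 ('baa')
  [12] 5/3 → 2 ('ba')
  [13] 3/1 → 4 ('baba')
  [14] 1/11 → 3 ('bab')
  [15] 11/8 → 5 ('babba')
  [16] 8/19 → 1 ('b')
  [17] 19/13 → 2 ('bb')
  [18] 13/0 → 3 ('bba')
  [19] 0/10 → 4 ('bbab')
  [20] 10/18 → 2 ('bb')

n(n+1)/2 = 21·22/2 = 231
Σ LCP = 0 + 2 + 3 + 1 + 3 + 4 + 2 + 4 + 3 + 0 + 1 + 3 + 2 + 4 + 3 + 5 + 1 + 2 + 3 + 4 + 2 = 52
distinct = 231 − 52 = 179

179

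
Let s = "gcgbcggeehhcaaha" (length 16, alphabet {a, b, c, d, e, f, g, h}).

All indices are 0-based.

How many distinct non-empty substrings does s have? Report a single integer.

125

sorted suffixes:
  #0 SA[0]=15  'a'
  #1 SA[1]=12  'aaha'
  #2 SA[2]=13  'aha'
  #3 SA[3]=3  'bcggeehhcaaha'
  #4 SA[4]=11  'caaha'
  #5 SA[5]=1  'cgbcggeehhcaaha'
  #6 SA[6]=4  'cggeehhcaaha'
  #7 SA[7]=7  'eehhcaaha'
  #8 SA[8]=8  'ehhcaaha'
  #9 SA[9]=2  'gbcggeehhcaaha'
  #10 SA[10]=0  'gcgbcggeehhcaaha'
  #11 SA[11]=6  'geehhcaaha'
  #12 SA[12]=5  'ggeehhcaaha'
  #13 SA[13]=14  'ha'
  #14 SA[14]=10  'hcaaha'
  #15 SA[15]=9  'hhcaaha'

SA = [15, 12, 13, 3, 11, 1, 4, 7, 8, 2, 0, 6, 5, 14, 10, 9]
i: (SA[i-1],SA[i]) lcp shared
  1: (15,12) 1 'a'
  2: (12,13) 1 'a'
  3: (13,3) 0 ''
  4: (3,11) 0 ''
  5: (11,1) 1 'c'
  6: (1,4) 2 'cg'
  7: (4,7) 0 ''
  8: (7,8) 1 'e'
  9: (8,2) 0 ''
  10: (2,0) 1 'g'
  11: (0,6) 1 'g'
  12: (6,5) 1 'g'
  13: (5,14) 0 ''
  14: (14,10) 1 'h'
  15: (10,9) 1 'h'

n(n+1)/2 = 16·17/2 = 136
Σ LCP = 0 + 1 + 1 + 0 + 0 + 1 + 2 + 0 + 1 + 0 + 1 + 1 + 1 + 0 + 1 + 1 = 11
distinct = 136 − 11 = 125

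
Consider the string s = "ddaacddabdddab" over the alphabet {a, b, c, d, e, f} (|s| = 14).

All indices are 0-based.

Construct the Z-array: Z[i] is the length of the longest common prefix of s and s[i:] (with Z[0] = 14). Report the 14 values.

Z[0]=14
i=1: outside box; Z[1]=1 extend→box=[1,2)
i=2: outside box; Z[2]=0
i=3: outside box; Z[3]=0
i=4: outside box; Z[4]=0
i=5: outside box; Z[5]=3 extend→box=[5,8)
i=6: min(r-i=2, Z[1]=1)=1; Z[6]=1
i=7: min(r-i=1, Z[2]=0)=0; Z[7]=0
i=8: outside box; Z[8]=0
i=9: outside box; Z[9]=2 extend→box=[9,11)
i=10: min(r-i=1, Z[1]=1)=1; Z[10]=3 extend→box=[10,13)
i=11: min(r-i=2, Z[1]=1)=1; Z[11]=1
i=12: min(r-i=1, Z[2]=0)=0; Z[12]=0
i=13: outside box; Z[13]=0

[14, 1, 0, 0, 0, 3, 1, 0, 0, 2, 3, 1, 0, 0]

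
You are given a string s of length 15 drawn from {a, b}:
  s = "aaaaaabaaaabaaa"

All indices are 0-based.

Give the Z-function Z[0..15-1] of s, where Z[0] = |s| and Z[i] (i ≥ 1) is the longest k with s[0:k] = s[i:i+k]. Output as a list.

[15, 5, 4, 3, 2, 1, 0, 4, 3, 2, 1, 0, 3, 2, 1]

Z[0]=15
i=1: fresh scan; Z[1]=5 extend→box=[1,6)
i=2: min(r-i=4, Z[1]=5)=4; Z[2]=4
i=3: min(r-i=3, Z[2]=4)=3; Z[3]=3
i=4: min(r-i=2, Z[3]=3)=2; Z[4]=2
i=5: min(r-i=1, Z[4]=2)=1; Z[5]=1
i=6: fresh scan; Z[6]=0
i=7: fresh scan; Z[7]=4 extend→box=[7,11)
i=8: min(r-i=3, Z[1]=5)=3; Z[8]=3
i=9: min(r-i=2, Z[2]=4)=2; Z[9]=2
i=10: min(r-i=1, Z[3]=3)=1; Z[10]=1
i=11: fresh scan; Z[11]=0
i=12: fresh scan; Z[12]=3 extend→box=[12,15)
i=13: min(r-i=2, Z[1]=5)=2; Z[13]=2
i=14: min(r-i=1, Z[2]=4)=1; Z[14]=1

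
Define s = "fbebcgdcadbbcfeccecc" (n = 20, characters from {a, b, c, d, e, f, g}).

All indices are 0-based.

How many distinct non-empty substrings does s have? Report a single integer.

rank→(start, suffix):
  0 → (8, 'adbbcfeccecc')
  1 → (10, 'bbcfeccecc')
  2 → (11, 'bcfeccecc')
  3 → (3, 'bcgdcadbbcfeccecc')
  4 → (1, 'bebcgdcadbbcfeccecc')
  5 → (19, 'c')
  6 → (7, 'cadbbcfeccecc')
  7 → (18, 'cc')
  8 → (15, 'ccecc')
  9 → (16, 'cecc')
  10 → (12, 'cfeccecc')
  11 → (4, 'cgdcadbbcfeccecc')
  12 → (9, 'dbbcfeccecc')
  13 → (6, 'dcadbbcfeccecc')
  14 → (2, 'ebcgdcadbbcfeccecc')
  15 → (17, 'ecc')
  16 → (14, 'eccecc')
  17 → (0, 'fbebcgdcadbbcfeccecc')
  18 → (13, 'feccecc')
  19 → (5, 'gdcadbbcfeccecc')

SA = [8, 10, 11, 3, 1, 19, 7, 18, 15, 16, 12, 4, 9, 6, 2, 17, 14, 0, 13, 5]
rank  pair      lcp
   1  s[8:],s[10:]  0  ''
   2  s[10:],s[11:]  1  'b'
   3  s[11:],s[3:]  2  'bc'
   4  s[3:],s[1:]  1  'b'
   5  s[1:],s[19:]  0  ''
   6  s[19:],s[7:]  1  'c'
   7  s[7:],s[18:]  1  'c'
   8  s[18:],s[15:]  2  'cc'
   9  s[15:],s[16:]  1  'c'
  10  s[16:],s[12:]  1  'c'
  11  s[12:],s[4:]  1  'c'
  12  s[4:],s[9:]  0  ''
  13  s[9:],s[6:]  1  'd'
  14  s[6:],s[2:]  0  ''
  15  s[2:],s[17:]  1  'e'
  16  s[17:],s[14:]  3  'ecc'
  17  s[14:],s[0:]  0  ''
  18  s[0:],s[13:]  1  'f'
  19  s[13:],s[5:]  0  ''

n(n+1)/2 = 20·21/2 = 210
Σ LCP = 0 + 0 + 1 + 2 + 1 + 0 + 1 + 1 + 2 + 1 + 1 + 1 + 0 + 1 + 0 + 1 + 3 + 0 + 1 + 0 = 17
distinct = 210 − 17 = 193

193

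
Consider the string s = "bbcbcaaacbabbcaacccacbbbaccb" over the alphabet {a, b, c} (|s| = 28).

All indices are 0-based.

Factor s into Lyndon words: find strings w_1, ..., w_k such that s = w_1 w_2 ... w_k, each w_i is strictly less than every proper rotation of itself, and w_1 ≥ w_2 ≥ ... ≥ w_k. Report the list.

["bbcbc", "aaacbabbcaacccacbbbaccb"]

emit factor 1: 'bbcbc' (i=0, period=5)
emit factor 2: 'aaacbabbcaacccacbbbaccb' (i=5, period=23)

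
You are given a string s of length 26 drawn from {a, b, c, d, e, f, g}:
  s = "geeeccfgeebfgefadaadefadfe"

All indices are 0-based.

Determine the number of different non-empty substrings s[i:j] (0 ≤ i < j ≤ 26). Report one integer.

318

rank→(start, suffix):
  0 → (17, 'aadefadfe')
  1 → (15, 'adaadefadfe')
  2 → (18, 'adefadfe')
  3 → (22, 'adfe')
  4 → (10, 'bfgefadaadefadfe')
  5 → (4, 'ccfgeebfgefadaadefadfe')
  6 → (5, 'cfgeebfgefadaadefadfe')
  7 → (16, 'daadefadfe')
  8 → (19, 'defadfe')
  9 → (23, 'dfe')
  10 → (25, 'e')
  11 → (9, 'ebfgefadaadefadfe')
  12 → (3, 'eccfgeebfgefadaadefadfe')
  13 → (8, 'eebfgefadaadefadfe')
  14 → (2, 'eeccfgeebfgefadaadefadfe')
  15 → (1, 'eeeccfgeebfgefadaadefadfe')
  16 → (13, 'efadaadefadfe')
  17 → (20, 'efadfe')
  18 → (14, 'fadaadefadfe')
  19 → (21, 'fadfe')
  20 → (24, 'fe')
  21 → (6, 'fgeebfgefadaadefadfe')
  22 → (11, 'fgefadaadefadfe')
  23 → (7, 'geebfgefadaadefadfe')
  24 → (0, 'geeeccfgeebfgefadaadefadfe')
  25 → (12, 'gefadaadefadfe')

SA = [17, 15, 18, 22, 10, 4, 5, 16, 19, 23, 25, 9, 3, 8, 2, 1, 13, 20, 14, 21, 24, 6, 11, 7, 0, 12]
rank  pair      lcp
   1  s[17:],s[15:]  1  'a'
   2  s[15:],s[18:]  2  'ad'
   3  s[18:],s[22:]  2  'ad'
   4  s[22:],s[10:]  0  ''
   5  s[10:],s[4:]  0  ''
   6  s[4:],s[5:]  1  'c'
   7  s[5:],s[16:]  0  ''
   8  s[16:],s[19:]  1  'd'
   9  s[19:],s[23:]  1  'd'
  10  s[23:],s[25:]  0  ''
  11  s[25:],s[9:]  1  'e'
  12  s[9:],s[3:]  1  'e'
  13  s[3:],s[8:]  1  'e'
  14  s[8:],s[2:]  2  'ee'
  15  s[2:],s[1:]  2  'ee'
  16  s[1:],s[13:]  1  'e'
  17  s[13:],s[20:]  4  'efad'
  18  s[20:],s[14:]  0  ''
  19  s[14:],s[21:]  3  'fad'
  20  s[21:],s[24:]  1  'f'
  21  s[24:],s[6:]  1  'f'
  22  s[6:],s[11:]  3  'fge'
  23  s[11:],s[7:]  0  ''
  24  s[7:],s[0:]  3  'gee'
  25  s[0:],s[12:]  2  'ge'

n(n+1)/2 = 26·27/2 = 351
Σ LCP = 0 + 1 + 2 + 2 + 0 + 0 + 1 + 0 + 1 + 1 + 0 + 1 + 1 + 1 + 2 + 2 + 1 + 4 + 0 + 3 + 1 + 1 + 3 + 0 + 3 + 2 = 33
distinct = 351 − 33 = 318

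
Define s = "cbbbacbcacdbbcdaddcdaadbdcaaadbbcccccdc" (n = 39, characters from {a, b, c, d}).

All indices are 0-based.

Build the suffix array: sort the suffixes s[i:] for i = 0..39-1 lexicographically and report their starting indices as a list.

[26, 27, 20, 4, 8, 28, 21, 15, 3, 2, 1, 30, 11, 6, 31, 12, 23, 38, 25, 7, 0, 5, 32, 33, 34, 35, 18, 13, 9, 36, 19, 14, 29, 10, 22, 37, 24, 17, 16]

sorted suffixes:
  #0 SA[0]=26  'aaadbbcccccdc'
  #1 SA[1]=27  'aadbbcccccdc'
  #2 SA[2]=20  'aadbdcaaadbbcccccdc'
  #3 SA[3]=4  'acbcacdbbcdaddcdaadbdcaaadbbcccccdc'
  #4 SA[4]=8  'acdbbcdaddcdaadbdcaaadbbcccccdc'
  #5 SA[5]=28  'adbbcccccdc'
  #6 SA[6]=21  'adbdcaaadbbcccccdc'
  #7 SA[7]=15  'addcdaadbdcaaadbbcccccdc'
  #8 SA[8]=3  'bacbcacdbbcdaddcdaadbdcaaadbbcccccdc'
  #9 SA[9]=2  'bbacbcacdbbcdaddcdaadbdcaaadbbcccccdc'
  #10 SA[10]=1  'bbbacbcacdbbcdaddcdaadbdcaaadbbcccccdc'
  #11 SA[11]=30  'bbcccccdc'
  #12 SA[12]=11  'bbcdaddcdaadbdcaaadbbcccccdc'
  #13 SA[13]=6  'bcacdbbcdaddcdaadbdcaaadbbcccccdc'
  #14 SA[14]=31  'bcccccdc'
  #15 SA[15]=12  'bcdaddcdaadbdcaaadbbcccccdc'
  #16 SA[16]=23  'bdcaaadbbcccccdc'
  #17 SA[17]=38  'c'
  #18 SA[18]=25  'caaadbbcccccdc'
  #19 SA[19]=7  'cacdbbcdaddcdaadbdcaaadbbcccccdc'
  #20 SA[20]=0  'cbbbacbcacdbbcdaddcdaadbdcaaadbbcccccdc'
  #21 SA[21]=5  'cbcacdbbcdaddcdaadbdcaaadbbcccccdc'
  #22 SA[22]=32  'cccccdc'
  #23 SA[23]=33  'ccccdc'
  #24 SA[24]=34  'cccdc'
  #25 SA[25]=35  'ccdc'
  #26 SA[26]=18  'cdaadbdcaaadbbcccccdc'
  #27 SA[27]=13  'cdaddcdaadbdcaaadbbcccccdc'
  #28 SA[28]=9  'cdbbcdaddcdaadbdcaaadbbcccccdc'
  #29 SA[29]=36  'cdc'
  #30 SA[30]=19  'daadbdcaaadbbcccccdc'
  #31 SA[31]=14  'daddcdaadbdcaaadbbcccccdc'
  #32 SA[32]=29  'dbbcccccdc'
  #33 SA[33]=10  'dbbcdaddcdaadbdcaaadbbcccccdc'
  #34 SA[34]=22  'dbdcaaadbbcccccdc'
  #35 SA[35]=37  'dc'
  #36 SA[36]=24  'dcaaadbbcccccdc'
  #37 SA[37]=17  'dcdaadbdcaaadbbcccccdc'
  #38 SA[38]=16  'ddcdaadbdcaaadbbcccccdc'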